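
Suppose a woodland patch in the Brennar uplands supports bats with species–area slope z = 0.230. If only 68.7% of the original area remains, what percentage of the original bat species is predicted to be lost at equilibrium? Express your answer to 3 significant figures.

S_new/S_old = (A_new/A_old)^z = 0.687^0.23
= exp(0.23 × ln 0.687) = exp(0.23 × -0.3754) = exp(-0.0863) ≈ 0.9173
Fraction lost = 1 − 0.9173 = 0.08272

8.27%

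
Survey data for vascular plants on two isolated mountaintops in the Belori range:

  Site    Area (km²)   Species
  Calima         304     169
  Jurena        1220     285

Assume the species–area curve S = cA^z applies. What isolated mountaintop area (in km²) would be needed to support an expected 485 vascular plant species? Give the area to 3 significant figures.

z = ln(285/169) / ln(1220/304) = 0.5226 / 1.3896 = 0.3761
c = 169 / 304^0.3761 = 169 / 8.585 = 19.68
A = (485/19.68)^(1/0.3761) ⇒ ln A = ln(24.64)/0.3761 = 8.5203
A = e^8.5203 ≈ 5016 km²

5020 km²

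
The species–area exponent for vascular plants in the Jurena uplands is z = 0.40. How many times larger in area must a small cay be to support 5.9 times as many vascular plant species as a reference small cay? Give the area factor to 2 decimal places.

(A₂/A₁)^0.4 = 5.9, so A₂/A₁ = 5.9^(1/0.4) = 5.9^2.5
ln(A₂/A₁) = ln 5.9 / 0.4 = 1.7750 / 0.4 = 4.4374
A₂/A₁ = e^4.4374 ≈ 84.55

84.55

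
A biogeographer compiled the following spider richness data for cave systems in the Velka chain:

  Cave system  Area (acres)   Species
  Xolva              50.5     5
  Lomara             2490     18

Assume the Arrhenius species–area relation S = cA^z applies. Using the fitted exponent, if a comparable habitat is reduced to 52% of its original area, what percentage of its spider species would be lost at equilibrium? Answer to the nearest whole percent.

z = ln(18/5) / ln(2490/50.5) = 1.2809 / 3.8981 = 0.3286
S_new/S_old = (A_new/A_old)^z = 0.52^0.3286 = exp(0.3286 × -0.6539) = 0.8066
Fraction lost = 1 − 0.8066 = 0.1934

19%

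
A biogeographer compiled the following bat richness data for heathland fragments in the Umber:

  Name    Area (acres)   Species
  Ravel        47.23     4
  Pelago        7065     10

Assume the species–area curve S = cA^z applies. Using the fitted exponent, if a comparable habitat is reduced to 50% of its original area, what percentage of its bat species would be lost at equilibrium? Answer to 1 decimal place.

z = ln(10/4) / ln(7065/47.23) = 0.9163 / 5.0079 = 0.1830
S_new/S_old = (A_new/A_old)^z = 0.5^0.1830 = exp(0.1830 × -0.6931) = 0.8809
Fraction lost = 1 − 0.8809 = 0.1191

11.9%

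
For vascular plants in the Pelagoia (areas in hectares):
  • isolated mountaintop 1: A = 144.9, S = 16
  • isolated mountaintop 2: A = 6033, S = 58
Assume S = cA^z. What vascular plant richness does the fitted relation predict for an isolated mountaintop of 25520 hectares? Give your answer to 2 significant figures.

95

z = ln(58/16) / ln(6033/144.9) = 1.2879 / 3.7290 = 0.3454
c = 16 / 144.9^0.3454 = 16 / 5.576 = 2.869
S₃ = 2.869 × 25520^0.3454 = 2.869 × 33.26 ≈ 95.44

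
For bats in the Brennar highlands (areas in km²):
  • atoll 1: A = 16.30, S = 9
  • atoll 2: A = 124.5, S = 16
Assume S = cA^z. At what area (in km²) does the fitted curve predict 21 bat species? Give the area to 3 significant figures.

z = ln(16/9) / ln(124.5/16.3) = 0.5754 / 2.0331 = 0.2830
c = 9 / 16.3^0.2830 = 9 / 2.203 = 4.085
A = (21/4.085)^(1/0.2830) ⇒ ln A = ln(5.141)/0.2830 = 5.7852
A = e^5.7852 ≈ 325.5 km²

325 km²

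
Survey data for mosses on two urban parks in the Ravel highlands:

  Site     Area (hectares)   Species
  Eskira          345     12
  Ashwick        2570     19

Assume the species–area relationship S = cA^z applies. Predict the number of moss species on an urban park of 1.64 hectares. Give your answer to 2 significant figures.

z = ln(19/12) / ln(2570/345) = 0.4595 / 2.0081 = 0.2288
c = 12 / 345^0.2288 = 12 / 3.808 = 3.151
S₃ = 3.151 × 1.64^0.2288 = 3.151 × 1.12 ≈ 3.529

3.5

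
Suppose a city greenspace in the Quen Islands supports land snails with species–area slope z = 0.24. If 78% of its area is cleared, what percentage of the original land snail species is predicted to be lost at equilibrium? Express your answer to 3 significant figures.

S_new/S_old = (A_new/A_old)^z = 0.22^0.24
= exp(0.24 × ln 0.22) = exp(0.24 × -1.5141) = exp(-0.3634) ≈ 0.6953
Fraction lost = 1 − 0.6953 = 0.3047

30.5%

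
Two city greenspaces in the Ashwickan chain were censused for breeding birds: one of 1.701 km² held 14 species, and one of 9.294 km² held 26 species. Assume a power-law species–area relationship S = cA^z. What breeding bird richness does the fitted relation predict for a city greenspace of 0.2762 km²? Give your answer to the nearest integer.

z = ln(26/14) / ln(9.294/1.701) = 0.6190 / 1.6982 = 0.3645
c = 14 / 1.701^0.3645 = 14 / 1.214 = 11.54
S₃ = 11.54 × 0.2762^0.3645 = 11.54 × 0.6256 ≈ 7.217

7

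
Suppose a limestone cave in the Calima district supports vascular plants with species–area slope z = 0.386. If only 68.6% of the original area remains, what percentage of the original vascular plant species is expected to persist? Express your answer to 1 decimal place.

86.5%

S_new/S_old = (A_new/A_old)^z = 0.686^0.386
= exp(0.386 × ln 0.686) = exp(0.386 × -0.3769) = exp(-0.1455) ≈ 0.8646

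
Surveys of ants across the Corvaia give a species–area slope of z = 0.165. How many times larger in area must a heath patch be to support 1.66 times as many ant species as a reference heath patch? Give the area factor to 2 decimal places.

21.58

(A₂/A₁)^0.165 = 1.66, so A₂/A₁ = 1.66^(1/0.165) = 1.66^6.061
ln(A₂/A₁) = ln 1.66 / 0.165 = 0.5068 / 0.165 = 3.0716
A₂/A₁ = e^3.0716 ≈ 21.58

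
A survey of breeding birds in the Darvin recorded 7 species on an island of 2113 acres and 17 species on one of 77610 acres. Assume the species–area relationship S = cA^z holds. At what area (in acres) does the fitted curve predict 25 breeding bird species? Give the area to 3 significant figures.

372000 acres

z = ln(17/7) / ln(77610/2113) = 0.8873 / 3.6036 = 0.2462
c = 7 / 2113^0.2462 = 7 / 6.587 = 1.063
A = (25/1.063)^(1/0.2462) ⇒ ln A = ln(23.52)/0.2462 = 12.8257
A = e^12.8257 ≈ 371660 acres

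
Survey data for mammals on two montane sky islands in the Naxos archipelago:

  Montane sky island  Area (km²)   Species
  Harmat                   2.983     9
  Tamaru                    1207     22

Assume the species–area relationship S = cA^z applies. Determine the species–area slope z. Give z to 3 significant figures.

Taking logs: ln S = ln c + z ln A, so z = (ln S₂ − ln S₁)/(ln A₂ − ln A₁).
z = ln(22/9) / ln(1207/2.983) = ln(2.444) / ln(404.6) = 0.8938 / 6.0030 = 0.1489

0.149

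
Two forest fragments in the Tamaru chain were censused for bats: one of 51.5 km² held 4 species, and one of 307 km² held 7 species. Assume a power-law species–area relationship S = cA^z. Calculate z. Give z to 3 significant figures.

0.313

Taking logs: ln S = ln c + z ln A, so z = (ln S₂ − ln S₁)/(ln A₂ − ln A₁).
z = ln(7/4) / ln(307/51.5) = ln(1.75) / ln(5.961) = 0.5596 / 1.7853 = 0.3135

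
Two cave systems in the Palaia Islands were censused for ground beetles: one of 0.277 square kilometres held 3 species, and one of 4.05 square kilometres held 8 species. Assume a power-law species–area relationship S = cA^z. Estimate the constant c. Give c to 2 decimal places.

z = ln(S₂/S₁) / ln(A₂/A₁) = ln(8/3) / ln(4.05/0.277) = 0.9808 / 2.6825 = 0.3656
c = S₁ / A₁^z = 3 / 0.277^0.3656 = 3 / 0.6254 = 4.797

4.80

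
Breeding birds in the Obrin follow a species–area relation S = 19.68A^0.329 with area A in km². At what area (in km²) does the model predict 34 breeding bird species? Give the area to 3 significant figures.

5.27 km²

34 = 19.68 × A^0.329  ⇒  A^0.329 = 34/19.68 = 1.728
ln A = ln(1.728) / 0.329 = 0.5468 / 0.329 = 1.6619
A = e^1.6619 ≈ 5.269 km²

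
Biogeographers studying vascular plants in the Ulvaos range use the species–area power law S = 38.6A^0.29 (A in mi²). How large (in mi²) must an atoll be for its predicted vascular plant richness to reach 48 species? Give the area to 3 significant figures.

48 = 38.6 × A^0.29  ⇒  A^0.29 = 48/38.6 = 1.244
ln A = ln(1.244) / 0.29 = 0.2179 / 0.29 = 0.7515
A = e^0.7515 ≈ 2.12 mi²

2.12 mi²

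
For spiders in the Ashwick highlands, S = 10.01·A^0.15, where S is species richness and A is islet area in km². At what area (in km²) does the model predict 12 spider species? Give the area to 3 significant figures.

3.35 km²

12 = 10.01 × A^0.15  ⇒  A^0.15 = 12/10.01 = 1.199
ln A = ln(1.199) / 0.15 = 0.1813 / 0.15 = 1.2088
A = e^1.2088 ≈ 3.35 km²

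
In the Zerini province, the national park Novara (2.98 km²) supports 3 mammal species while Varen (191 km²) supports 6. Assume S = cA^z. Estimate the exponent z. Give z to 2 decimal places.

0.17

Taking logs: ln S = ln c + z ln A, so z = (ln S₂ − ln S₁)/(ln A₂ − ln A₁).
z = ln(6/3) / ln(191/2.98) = ln(2) / ln(64.09) = 0.6931 / 4.1604 = 0.1666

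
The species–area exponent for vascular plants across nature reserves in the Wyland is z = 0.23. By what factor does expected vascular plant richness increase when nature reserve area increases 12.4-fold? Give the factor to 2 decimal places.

1.78

S₂/S₁ = (A₂/A₁)^z = 12.4^0.23
ln(S₂/S₁) = 0.23 × ln 12.4 = 0.23 × 2.5177 = 0.5791
S₂/S₁ = e^0.5791 ≈ 1.784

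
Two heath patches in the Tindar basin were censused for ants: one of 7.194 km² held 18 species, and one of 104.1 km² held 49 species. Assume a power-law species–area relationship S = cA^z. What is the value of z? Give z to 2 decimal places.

0.37

Taking logs: ln S = ln c + z ln A, so z = (ln S₂ − ln S₁)/(ln A₂ − ln A₁).
z = ln(49/18) / ln(104.1/7.194) = ln(2.722) / ln(14.47) = 1.0014 / 2.6721 = 0.3748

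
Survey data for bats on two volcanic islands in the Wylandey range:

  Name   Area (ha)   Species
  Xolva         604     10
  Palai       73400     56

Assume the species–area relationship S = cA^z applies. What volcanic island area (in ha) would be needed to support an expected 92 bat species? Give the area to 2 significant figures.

290000 ha

z = ln(56/10) / ln(73400/604) = 1.7228 / 4.8001 = 0.3589
c = 10 / 604^0.3589 = 10 / 9.957 = 1.004
A = (92/1.004)^(1/0.3589) ⇒ ln A = ln(91.6)/0.3589 = 12.5869
A = e^12.5869 ≈ 292696 ha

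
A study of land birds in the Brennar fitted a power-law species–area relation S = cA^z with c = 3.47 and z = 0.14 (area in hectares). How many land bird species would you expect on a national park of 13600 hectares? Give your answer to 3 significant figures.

13.2

S = 3.47 × 13600^0.14
ln S = ln 3.47 + 0.14 × ln 13600 = 1.2442 + 0.14 × 9.5178 = 2.5767
S = e^2.5767 ≈ 13.15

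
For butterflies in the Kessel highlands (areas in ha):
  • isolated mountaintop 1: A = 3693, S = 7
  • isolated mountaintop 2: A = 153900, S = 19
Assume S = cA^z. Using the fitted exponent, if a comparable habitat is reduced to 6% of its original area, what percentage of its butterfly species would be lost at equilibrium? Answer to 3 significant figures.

z = ln(19/7) / ln(153900/3693) = 0.9985 / 3.7299 = 0.2677
S_new/S_old = (A_new/A_old)^z = 0.06^0.2677 = exp(0.2677 × -2.8134) = 0.4709
Fraction lost = 1 − 0.4709 = 0.5291

52.9%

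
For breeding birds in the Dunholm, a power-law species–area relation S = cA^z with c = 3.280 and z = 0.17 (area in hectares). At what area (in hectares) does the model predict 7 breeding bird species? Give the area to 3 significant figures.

86.4 hectares

7 = 3.28 × A^0.17  ⇒  A^0.17 = 7/3.28 = 2.134
ln A = ln(2.134) / 0.17 = 0.7581 / 0.17 = 4.4592
A = e^4.4592 ≈ 86.42 hectares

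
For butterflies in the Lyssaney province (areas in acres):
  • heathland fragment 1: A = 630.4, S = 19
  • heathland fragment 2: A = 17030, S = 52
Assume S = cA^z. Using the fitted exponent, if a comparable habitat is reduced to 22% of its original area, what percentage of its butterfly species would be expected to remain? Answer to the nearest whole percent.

z = ln(52/19) / ln(17030/630.4) = 1.0068 / 3.2964 = 0.3054
S_new/S_old = (A_new/A_old)^z = 0.22^0.3054 = exp(0.3054 × -1.5141) = 0.6297

63%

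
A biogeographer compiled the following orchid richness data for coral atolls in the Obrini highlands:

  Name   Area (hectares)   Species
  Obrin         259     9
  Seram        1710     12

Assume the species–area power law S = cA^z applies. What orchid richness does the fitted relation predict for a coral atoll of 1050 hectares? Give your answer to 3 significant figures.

11.1

z = ln(12/9) / ln(1710/259) = 0.2877 / 1.8874 = 0.1524
c = 9 / 259^0.1524 = 9 / 2.333 = 3.858
S₃ = 3.858 × 1050^0.1524 = 3.858 × 2.887 ≈ 11.14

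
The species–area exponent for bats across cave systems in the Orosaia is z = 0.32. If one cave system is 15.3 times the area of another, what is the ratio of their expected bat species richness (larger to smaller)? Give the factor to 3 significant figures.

2.39

S₂/S₁ = (A₂/A₁)^z = 15.3^0.32
ln(S₂/S₁) = 0.32 × ln 15.3 = 0.32 × 2.7279 = 0.8729
S₂/S₁ = e^0.8729 ≈ 2.394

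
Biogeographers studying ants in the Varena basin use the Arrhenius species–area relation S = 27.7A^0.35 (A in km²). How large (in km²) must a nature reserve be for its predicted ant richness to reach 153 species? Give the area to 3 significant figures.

132 km²

153 = 27.7 × A^0.35  ⇒  A^0.35 = 153/27.7 = 5.523
ln A = ln(5.523) / 0.35 = 1.7090 / 0.35 = 4.8829
A = e^4.8829 ≈ 132 km²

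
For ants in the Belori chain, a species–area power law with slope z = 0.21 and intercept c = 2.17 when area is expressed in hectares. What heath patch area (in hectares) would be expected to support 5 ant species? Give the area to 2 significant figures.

5 = 2.17 × A^0.21  ⇒  A^0.21 = 5/2.17 = 2.304
ln A = ln(2.304) / 0.21 = 0.8347 / 0.21 = 3.9748
A = e^3.9748 ≈ 53.24 hectares

53 hectares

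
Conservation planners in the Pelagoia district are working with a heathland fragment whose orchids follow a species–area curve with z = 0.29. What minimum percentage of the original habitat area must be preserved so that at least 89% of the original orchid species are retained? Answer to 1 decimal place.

Need (A_new/A_old)^0.29 = 0.89, so A_new/A_old = 0.89^(1/0.29) = 0.89^3.448
ln(A_new/A_old) = ln 0.89 / 0.29 = -0.1165 / 0.29 = -0.4018
A_new/A_old = e^-0.4018 ≈ 0.6691

66.9%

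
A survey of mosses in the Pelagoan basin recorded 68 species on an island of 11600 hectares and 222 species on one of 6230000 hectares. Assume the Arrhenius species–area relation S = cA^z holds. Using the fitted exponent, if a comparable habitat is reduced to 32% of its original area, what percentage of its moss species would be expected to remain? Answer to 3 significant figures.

80.7%

z = ln(222/68) / ln(6230000/11600) = 1.1832 / 6.2861 = 0.1882
S_new/S_old = (A_new/A_old)^z = 0.32^0.1882 = exp(0.1882 × -1.1394) = 0.807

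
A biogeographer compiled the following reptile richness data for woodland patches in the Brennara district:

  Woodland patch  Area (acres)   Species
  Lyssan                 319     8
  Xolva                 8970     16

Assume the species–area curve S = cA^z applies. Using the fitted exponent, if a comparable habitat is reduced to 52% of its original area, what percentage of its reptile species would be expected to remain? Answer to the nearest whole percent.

z = ln(16/8) / ln(8970/319) = 0.6931 / 3.3364 = 0.2077
S_new/S_old = (A_new/A_old)^z = 0.52^0.2077 = exp(0.2077 × -0.6539) = 0.873

87%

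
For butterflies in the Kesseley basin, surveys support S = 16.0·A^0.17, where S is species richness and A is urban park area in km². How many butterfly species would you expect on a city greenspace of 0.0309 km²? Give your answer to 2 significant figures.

8.9

S = 16 × 0.0309^0.17
ln S = ln 16 + 0.17 × ln 0.0309 = 2.7726 + 0.17 × -3.4770 = 2.1815
S = e^2.1815 ≈ 8.86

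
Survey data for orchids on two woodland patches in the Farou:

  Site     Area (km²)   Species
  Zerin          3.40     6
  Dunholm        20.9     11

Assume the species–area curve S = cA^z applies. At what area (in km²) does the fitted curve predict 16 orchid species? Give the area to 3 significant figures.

z = ln(11/6) / ln(20.9/3.4) = 0.6061 / 1.8160 = 0.3338
c = 6 / 3.4^0.3338 = 6 / 1.505 = 3.988
A = (16/3.988)^(1/0.3338) ⇒ ln A = ln(4.012)/0.3338 = 4.1623
A = e^4.1623 ≈ 64.22 km²

64.2 km²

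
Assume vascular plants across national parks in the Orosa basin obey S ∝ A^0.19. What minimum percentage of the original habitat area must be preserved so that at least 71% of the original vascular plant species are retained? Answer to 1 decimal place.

Need (A_new/A_old)^0.19 = 0.71, so A_new/A_old = 0.71^(1/0.19) = 0.71^5.263
ln(A_new/A_old) = ln 0.71 / 0.19 = -0.3425 / 0.19 = -1.8026
A_new/A_old = e^-1.8026 ≈ 0.1649

16.5%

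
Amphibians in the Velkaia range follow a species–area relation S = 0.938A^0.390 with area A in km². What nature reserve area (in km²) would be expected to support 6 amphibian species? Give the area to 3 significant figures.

117 km²

6 = 0.938 × A^0.39  ⇒  A^0.39 = 6/0.938 = 6.397
ln A = ln(6.397) / 0.39 = 1.8558 / 0.39 = 4.7584
A = e^4.7584 ≈ 116.6 km²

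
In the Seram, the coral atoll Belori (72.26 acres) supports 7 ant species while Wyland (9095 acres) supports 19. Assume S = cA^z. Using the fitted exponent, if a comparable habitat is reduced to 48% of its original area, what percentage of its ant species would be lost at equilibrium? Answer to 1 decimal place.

z = ln(19/7) / ln(9095/72.26) = 0.9985 / 4.8352 = 0.2065
S_new/S_old = (A_new/A_old)^z = 0.48^0.2065 = exp(0.2065 × -0.7340) = 0.8594
Fraction lost = 1 − 0.8594 = 0.1406

14.1%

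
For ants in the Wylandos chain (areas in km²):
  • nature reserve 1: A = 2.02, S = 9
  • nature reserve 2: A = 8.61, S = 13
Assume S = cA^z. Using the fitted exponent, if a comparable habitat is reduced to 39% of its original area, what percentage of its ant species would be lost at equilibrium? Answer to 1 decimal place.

z = ln(13/9) / ln(8.61/2.02) = 0.3677 / 1.4498 = 0.2536
S_new/S_old = (A_new/A_old)^z = 0.39^0.2536 = exp(0.2536 × -0.9416) = 0.7876
Fraction lost = 1 − 0.7876 = 0.2124

21.2%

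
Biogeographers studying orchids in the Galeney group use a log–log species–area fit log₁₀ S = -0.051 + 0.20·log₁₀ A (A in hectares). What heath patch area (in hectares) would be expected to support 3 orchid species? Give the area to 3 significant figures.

437 hectares

3 = 0.8892 × A^0.2  ⇒  A^0.2 = 3/0.8892 = 3.374
ln A = ln(3.374) / 0.2 = 1.2160 / 0.2 = 6.0802
A = e^6.0802 ≈ 437.1 hectares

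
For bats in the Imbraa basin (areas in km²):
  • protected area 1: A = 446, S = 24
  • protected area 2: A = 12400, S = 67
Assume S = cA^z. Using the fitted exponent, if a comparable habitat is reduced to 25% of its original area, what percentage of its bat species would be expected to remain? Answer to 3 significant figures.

z = ln(67/24) / ln(12400/446) = 1.0266 / 3.3251 = 0.3088
S_new/S_old = (A_new/A_old)^z = 0.25^0.3088 = exp(0.3088 × -1.3863) = 0.6518

65.2%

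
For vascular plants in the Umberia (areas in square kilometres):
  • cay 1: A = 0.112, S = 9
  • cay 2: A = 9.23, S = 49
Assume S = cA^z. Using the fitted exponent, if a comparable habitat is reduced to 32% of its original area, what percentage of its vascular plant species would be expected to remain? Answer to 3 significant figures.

64.6%

z = ln(49/9) / ln(9.23/0.112) = 1.6946 / 4.4117 = 0.3841
S_new/S_old = (A_new/A_old)^z = 0.32^0.3841 = exp(0.3841 × -1.1394) = 0.6455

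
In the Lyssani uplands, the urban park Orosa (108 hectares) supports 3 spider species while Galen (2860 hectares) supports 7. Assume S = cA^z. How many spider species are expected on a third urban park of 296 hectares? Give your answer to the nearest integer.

4

z = ln(7/3) / ln(2860/108) = 0.8473 / 3.2764 = 0.2586
c = 3 / 108^0.2586 = 3 / 3.356 = 0.8939
S₃ = 0.8939 × 296^0.2586 = 0.8939 × 4.356 ≈ 3.894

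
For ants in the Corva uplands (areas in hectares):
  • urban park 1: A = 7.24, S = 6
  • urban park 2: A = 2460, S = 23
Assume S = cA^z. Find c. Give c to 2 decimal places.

3.80

z = ln(S₂/S₁) / ln(A₂/A₁) = ln(23/6) / ln(2460/7.24) = 1.3437 / 5.8283 = 0.2306
c = S₁ / A₁^z = 6 / 7.24^0.2306 = 6 / 1.578 = 3.801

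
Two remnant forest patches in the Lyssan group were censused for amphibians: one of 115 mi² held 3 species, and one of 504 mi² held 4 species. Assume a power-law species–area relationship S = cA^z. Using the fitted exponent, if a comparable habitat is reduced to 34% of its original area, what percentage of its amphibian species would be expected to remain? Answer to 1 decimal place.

81.1%

z = ln(4/3) / ln(504/115) = 0.2877 / 1.4776 = 0.1947
S_new/S_old = (A_new/A_old)^z = 0.34^0.1947 = exp(0.1947 × -1.0788) = 0.8106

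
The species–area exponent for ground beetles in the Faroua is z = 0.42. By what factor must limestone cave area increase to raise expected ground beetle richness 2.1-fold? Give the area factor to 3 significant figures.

(A₂/A₁)^0.42 = 2.1, so A₂/A₁ = 2.1^(1/0.42) = 2.1^2.381
ln(A₂/A₁) = ln 2.1 / 0.42 = 0.7419 / 0.42 = 1.7665
A₂/A₁ = e^1.7665 ≈ 5.85

5.85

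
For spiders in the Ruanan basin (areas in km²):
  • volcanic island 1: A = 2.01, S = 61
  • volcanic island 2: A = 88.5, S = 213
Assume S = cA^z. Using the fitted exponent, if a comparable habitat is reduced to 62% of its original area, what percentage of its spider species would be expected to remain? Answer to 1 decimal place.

85.4%

z = ln(213/61) / ln(88.5/2.01) = 1.2504 / 3.7849 = 0.3304
S_new/S_old = (A_new/A_old)^z = 0.62^0.3304 = exp(0.3304 × -0.4780) = 0.8539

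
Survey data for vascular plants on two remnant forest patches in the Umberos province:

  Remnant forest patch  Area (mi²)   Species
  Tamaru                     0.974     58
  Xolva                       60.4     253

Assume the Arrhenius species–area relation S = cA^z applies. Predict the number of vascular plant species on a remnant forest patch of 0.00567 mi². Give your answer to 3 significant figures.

9.24

z = ln(253/58) / ln(60.4/0.974) = 1.4729 / 4.1273 = 0.3569
c = 58 / 0.974^0.3569 = 58 / 0.9906 = 58.55
S₃ = 58.55 × 0.00567^0.3569 = 58.55 × 0.1579 ≈ 9.243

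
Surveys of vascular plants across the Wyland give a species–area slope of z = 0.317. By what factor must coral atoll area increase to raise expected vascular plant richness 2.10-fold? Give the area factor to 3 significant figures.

10.4

(A₂/A₁)^0.317 = 2.1, so A₂/A₁ = 2.1^(1/0.317) = 2.1^3.155
ln(A₂/A₁) = ln 2.1 / 0.317 = 0.7419 / 0.317 = 2.3405
A₂/A₁ = e^2.3405 ≈ 10.39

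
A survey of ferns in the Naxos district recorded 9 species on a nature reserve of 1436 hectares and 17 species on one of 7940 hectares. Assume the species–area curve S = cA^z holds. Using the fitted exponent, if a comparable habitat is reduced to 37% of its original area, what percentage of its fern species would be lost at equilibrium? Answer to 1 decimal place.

30.9%

z = ln(17/9) / ln(7940/1436) = 0.6360 / 1.7101 = 0.3719
S_new/S_old = (A_new/A_old)^z = 0.37^0.3719 = exp(0.3719 × -0.9943) = 0.6909
Fraction lost = 1 − 0.6909 = 0.3091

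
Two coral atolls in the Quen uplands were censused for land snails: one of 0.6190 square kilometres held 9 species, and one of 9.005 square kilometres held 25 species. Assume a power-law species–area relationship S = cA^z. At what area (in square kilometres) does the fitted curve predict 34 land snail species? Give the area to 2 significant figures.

20 square kilometres

z = ln(25/9) / ln(9.005/0.619) = 1.0217 / 2.6774 = 0.3816
c = 9 / 0.619^0.3816 = 9 / 0.8327 = 10.81
A = (34/10.81)^(1/0.3816) ⇒ ln A = ln(3.146)/0.3816 = 3.0036
A = e^3.0036 ≈ 20.16 square kilometres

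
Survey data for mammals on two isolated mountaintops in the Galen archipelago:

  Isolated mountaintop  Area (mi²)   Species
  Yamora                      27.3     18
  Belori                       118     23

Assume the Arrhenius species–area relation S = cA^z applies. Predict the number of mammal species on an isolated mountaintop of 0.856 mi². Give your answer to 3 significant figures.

10.1

z = ln(23/18) / ln(118/27.3) = 0.2451 / 1.4638 = 0.1675
c = 18 / 27.3^0.1675 = 18 / 1.74 = 10.35
S₃ = 10.35 × 0.856^0.1675 = 10.35 × 0.9743 ≈ 10.08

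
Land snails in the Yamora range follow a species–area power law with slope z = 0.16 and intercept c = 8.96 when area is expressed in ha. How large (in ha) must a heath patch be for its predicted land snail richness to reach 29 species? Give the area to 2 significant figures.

29 = 8.96 × A^0.16  ⇒  A^0.16 = 29/8.96 = 3.237
ln A = ln(3.237) / 0.16 = 1.1745 / 0.16 = 7.3408
A = e^7.3408 ≈ 1542 ha

1500 ha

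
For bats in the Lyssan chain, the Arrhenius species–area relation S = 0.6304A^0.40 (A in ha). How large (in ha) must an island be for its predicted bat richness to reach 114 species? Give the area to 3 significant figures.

440000 ha

114 = 0.6304 × A^0.4  ⇒  A^0.4 = 114/0.6304 = 180.8
ln A = ln(180.8) / 0.4 = 5.1976 / 0.4 = 12.9940
A = e^12.9940 ≈ 439766 ha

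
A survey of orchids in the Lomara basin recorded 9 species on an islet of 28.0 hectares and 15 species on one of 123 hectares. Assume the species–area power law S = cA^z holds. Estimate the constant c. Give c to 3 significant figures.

z = ln(S₂/S₁) / ln(A₂/A₁) = ln(15/9) / ln(123/28) = 0.5108 / 1.4800 = 0.3452
c = S₁ / A₁^z = 9 / 28^0.3452 = 9 / 3.159 = 2.849

2.85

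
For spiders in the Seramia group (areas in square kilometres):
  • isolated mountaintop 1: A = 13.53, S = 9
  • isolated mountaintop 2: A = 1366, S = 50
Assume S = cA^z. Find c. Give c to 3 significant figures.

z = ln(S₂/S₁) / ln(A₂/A₁) = ln(50/9) / ln(1366/13.53) = 1.7148 / 4.6147 = 0.3716
c = S₁ / A₁^z = 9 / 13.53^0.3716 = 9 / 2.633 = 3.419

3.42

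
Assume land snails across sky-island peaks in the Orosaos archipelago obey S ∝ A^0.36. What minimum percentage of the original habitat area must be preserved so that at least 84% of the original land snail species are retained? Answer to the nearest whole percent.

62%

Need (A_new/A_old)^0.36 = 0.84, so A_new/A_old = 0.84^(1/0.36) = 0.84^2.778
ln(A_new/A_old) = ln 0.84 / 0.36 = -0.1744 / 0.36 = -0.4843
A_new/A_old = e^-0.4843 ≈ 0.6161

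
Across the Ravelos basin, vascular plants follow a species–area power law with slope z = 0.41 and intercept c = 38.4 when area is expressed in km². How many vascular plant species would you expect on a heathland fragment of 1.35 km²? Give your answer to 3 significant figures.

43.4

S = 38.4 × 1.35^0.41 = 38.4 × 1.131 ≈ 43.43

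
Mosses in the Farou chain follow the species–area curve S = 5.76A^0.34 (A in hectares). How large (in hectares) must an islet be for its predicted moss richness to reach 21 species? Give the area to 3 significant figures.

21 = 5.76 × A^0.34  ⇒  A^0.34 = 21/5.76 = 3.646
ln A = ln(3.646) / 0.34 = 1.2936 / 0.34 = 3.8047
A = e^3.8047 ≈ 44.91 hectares

44.9 hectares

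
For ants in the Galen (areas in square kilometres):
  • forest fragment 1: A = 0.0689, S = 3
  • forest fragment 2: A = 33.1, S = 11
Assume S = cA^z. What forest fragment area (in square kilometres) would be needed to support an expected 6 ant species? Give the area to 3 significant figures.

z = ln(11/3) / ln(33.1/0.0689) = 1.2993 / 6.1746 = 0.2104
c = 3 / 0.0689^0.2104 = 3 / 0.5696 = 5.267
A = (6/5.267)^(1/0.2104) ⇒ ln A = ln(1.139)/0.2104 = 0.6190
A = e^0.6190 ≈ 1.857 square kilometres

1.86 square kilometres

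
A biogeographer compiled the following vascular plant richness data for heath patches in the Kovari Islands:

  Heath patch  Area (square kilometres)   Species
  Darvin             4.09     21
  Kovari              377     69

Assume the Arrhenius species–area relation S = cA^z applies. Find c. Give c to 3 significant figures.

14.5

z = ln(S₂/S₁) / ln(A₂/A₁) = ln(69/21) / ln(377/4.09) = 1.1896 / 4.5237 = 0.2630
c = S₁ / A₁^z = 21 / 4.09^0.2630 = 21 / 1.448 = 14.5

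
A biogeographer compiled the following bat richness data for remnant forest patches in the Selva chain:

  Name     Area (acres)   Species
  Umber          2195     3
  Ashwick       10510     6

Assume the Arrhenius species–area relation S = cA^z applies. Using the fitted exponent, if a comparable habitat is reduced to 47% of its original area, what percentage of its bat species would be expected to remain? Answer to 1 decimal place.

71.6%

z = ln(6/3) / ln(10510/2195) = 0.6931 / 1.5661 = 0.4426
S_new/S_old = (A_new/A_old)^z = 0.47^0.4426 = exp(0.4426 × -0.7550) = 0.7159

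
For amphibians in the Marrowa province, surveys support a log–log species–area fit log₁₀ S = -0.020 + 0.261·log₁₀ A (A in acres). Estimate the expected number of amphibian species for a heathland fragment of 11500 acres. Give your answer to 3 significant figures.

11.0

S = 0.955 × 11500^0.261
ln S = ln 0.955 + 0.261 × ln 11500 = -0.0461 + 0.261 × 9.3501 = 2.3943
S = e^2.3943 ≈ 10.96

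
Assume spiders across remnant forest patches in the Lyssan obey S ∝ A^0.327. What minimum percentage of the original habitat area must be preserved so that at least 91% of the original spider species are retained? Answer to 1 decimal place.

74.9%

Need (A_new/A_old)^0.327 = 0.91, so A_new/A_old = 0.91^(1/0.327) = 0.91^3.058
ln(A_new/A_old) = ln 0.91 / 0.327 = -0.0943 / 0.327 = -0.2884
A_new/A_old = e^-0.2884 ≈ 0.7495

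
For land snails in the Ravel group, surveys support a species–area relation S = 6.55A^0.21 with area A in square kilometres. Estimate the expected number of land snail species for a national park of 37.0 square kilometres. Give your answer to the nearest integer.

14

S = 6.55 × 37^0.21
ln S = ln 6.55 + 0.21 × ln 37 = 1.8795 + 0.21 × 3.6109 = 2.6378
S = e^2.6378 ≈ 13.98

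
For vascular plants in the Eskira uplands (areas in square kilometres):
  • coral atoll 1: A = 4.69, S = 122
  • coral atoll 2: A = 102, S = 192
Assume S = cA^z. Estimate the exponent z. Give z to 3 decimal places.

0.147

Taking logs: ln S = ln c + z ln A, so z = (ln S₂ − ln S₁)/(ln A₂ − ln A₁).
z = ln(192/122) / ln(102/4.69) = ln(1.574) / ln(21.75) = 0.4535 / 3.0795 = 0.1473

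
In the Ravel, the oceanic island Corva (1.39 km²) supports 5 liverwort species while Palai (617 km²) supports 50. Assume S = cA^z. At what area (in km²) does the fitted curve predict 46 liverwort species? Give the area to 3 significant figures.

495 km²

z = ln(50/5) / ln(617/1.39) = 2.3026 / 6.0956 = 0.3777
c = 5 / 1.39^0.3777 = 5 / 1.132 = 4.415
A = (46/4.415)^(1/0.3777) ⇒ ln A = ln(10.42)/0.3777 = 6.2041
A = e^6.2041 ≈ 494.8 km²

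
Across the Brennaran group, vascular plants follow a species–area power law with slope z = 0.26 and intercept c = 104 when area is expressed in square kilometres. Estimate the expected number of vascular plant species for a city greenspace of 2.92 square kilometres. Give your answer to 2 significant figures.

140

S = 104 × 2.92^0.26 = 104 × 1.321 ≈ 137.4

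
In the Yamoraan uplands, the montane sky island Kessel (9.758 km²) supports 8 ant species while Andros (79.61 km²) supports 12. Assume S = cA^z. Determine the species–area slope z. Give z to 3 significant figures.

0.193

Taking logs: ln S = ln c + z ln A, so z = (ln S₂ − ln S₁)/(ln A₂ − ln A₁).
z = ln(12/8) / ln(79.61/9.758) = ln(1.5) / ln(8.158) = 0.4055 / 2.0991 = 0.1932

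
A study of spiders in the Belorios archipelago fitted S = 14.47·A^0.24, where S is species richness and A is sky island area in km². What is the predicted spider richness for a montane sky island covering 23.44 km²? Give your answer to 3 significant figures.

30.9

S = 14.47 × 23.44^0.24
ln S = ln 14.47 + 0.24 × ln 23.44 = 2.6721 + 0.24 × 3.1544 = 3.4291
S = e^3.4291 ≈ 30.85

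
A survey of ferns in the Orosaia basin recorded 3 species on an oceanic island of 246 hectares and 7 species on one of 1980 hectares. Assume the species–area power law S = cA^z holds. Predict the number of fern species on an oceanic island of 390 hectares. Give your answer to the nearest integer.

4

z = ln(7/3) / ln(1980/246) = 0.8473 / 2.0855 = 0.4063
c = 3 / 246^0.4063 = 3 / 9.362 = 0.3204
S₃ = 0.3204 × 390^0.4063 = 0.3204 × 11.29 ≈ 3.618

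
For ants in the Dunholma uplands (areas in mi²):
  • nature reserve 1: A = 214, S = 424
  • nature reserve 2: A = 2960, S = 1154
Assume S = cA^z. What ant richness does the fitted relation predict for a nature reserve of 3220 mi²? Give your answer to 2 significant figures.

z = ln(1154/424) / ln(2960/214) = 1.0013 / 2.6270 = 0.3811
c = 424 / 214^0.3811 = 424 / 7.731 = 54.85
S₃ = 54.85 × 3220^0.3811 = 54.85 × 21.73 ≈ 1192

1200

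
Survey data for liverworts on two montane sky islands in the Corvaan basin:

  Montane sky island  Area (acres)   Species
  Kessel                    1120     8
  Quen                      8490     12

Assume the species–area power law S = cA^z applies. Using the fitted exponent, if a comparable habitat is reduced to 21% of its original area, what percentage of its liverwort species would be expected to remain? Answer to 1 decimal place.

z = ln(12/8) / ln(8490/1120) = 0.4055 / 2.0256 = 0.2002
S_new/S_old = (A_new/A_old)^z = 0.21^0.2002 = exp(0.2002 × -1.5606) = 0.7317

73.2%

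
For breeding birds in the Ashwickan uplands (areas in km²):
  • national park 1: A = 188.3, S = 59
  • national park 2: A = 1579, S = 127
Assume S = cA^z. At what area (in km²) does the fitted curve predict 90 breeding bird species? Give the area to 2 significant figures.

z = ln(127/59) / ln(1579/188.3) = 0.7666 / 2.1265 = 0.3605
c = 59 / 188.3^0.3605 = 59 / 6.609 = 8.927
A = (90/8.927)^(1/0.3605) ⇒ ln A = ln(10.08)/0.3605 = 6.4093
A = e^6.4093 ≈ 607.5 km²

610 km²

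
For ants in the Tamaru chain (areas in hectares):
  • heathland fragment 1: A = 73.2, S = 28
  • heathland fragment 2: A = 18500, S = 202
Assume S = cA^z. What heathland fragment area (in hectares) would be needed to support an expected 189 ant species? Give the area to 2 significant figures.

z = ln(202/28) / ln(18500/73.2) = 1.9761 / 5.5323 = 0.3572
c = 28 / 73.2^0.3572 = 28 / 4.634 = 6.042
A = (189/6.042)^(1/0.3572) ⇒ ln A = ln(31.28)/0.3572 = 9.6393
A = e^9.6393 ≈ 15356 hectares

15000 hectares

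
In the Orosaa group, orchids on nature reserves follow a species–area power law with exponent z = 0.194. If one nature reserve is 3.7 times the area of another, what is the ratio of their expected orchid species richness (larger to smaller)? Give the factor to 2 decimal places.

1.29

S₂/S₁ = (A₂/A₁)^z = 3.7^0.194
ln(S₂/S₁) = 0.194 × ln 3.7 = 0.194 × 1.3083 = 0.2538
S₂/S₁ = e^0.2538 ≈ 1.289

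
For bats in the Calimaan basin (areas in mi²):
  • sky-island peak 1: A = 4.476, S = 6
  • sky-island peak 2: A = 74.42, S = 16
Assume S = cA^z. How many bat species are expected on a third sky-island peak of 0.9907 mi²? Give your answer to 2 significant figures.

z = ln(16/6) / ln(74.42/4.476) = 0.9808 / 2.8110 = 0.3489
c = 6 / 4.476^0.3489 = 6 / 1.687 = 3.557
S₃ = 3.557 × 0.9907^0.3489 = 3.557 × 0.9967 ≈ 3.545

3.5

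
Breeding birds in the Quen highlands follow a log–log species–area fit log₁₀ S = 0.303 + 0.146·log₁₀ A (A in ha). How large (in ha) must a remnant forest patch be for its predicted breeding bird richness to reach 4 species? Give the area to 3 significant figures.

4 = 2.009 × A^0.146  ⇒  A^0.146 = 4/2.009 = 1.991
ln A = ln(1.991) / 0.146 = 0.6886 / 0.146 = 4.7165
A = e^4.7165 ≈ 111.8 ha

112 ha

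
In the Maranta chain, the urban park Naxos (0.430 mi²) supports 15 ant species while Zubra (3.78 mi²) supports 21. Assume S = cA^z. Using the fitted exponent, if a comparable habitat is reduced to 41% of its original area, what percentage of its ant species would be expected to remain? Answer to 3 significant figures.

87.1%

z = ln(21/15) / ln(3.78/0.43) = 0.3365 / 2.1737 = 0.1548
S_new/S_old = (A_new/A_old)^z = 0.41^0.1548 = exp(0.1548 × -0.8916) = 0.8711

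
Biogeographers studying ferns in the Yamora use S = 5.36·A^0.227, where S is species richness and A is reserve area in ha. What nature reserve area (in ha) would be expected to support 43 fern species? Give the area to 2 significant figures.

9600 ha

43 = 5.36 × A^0.227  ⇒  A^0.227 = 43/5.36 = 8.022
ln A = ln(8.022) / 0.227 = 2.0822 / 0.227 = 9.1728
A = e^9.1728 ≈ 9632 ha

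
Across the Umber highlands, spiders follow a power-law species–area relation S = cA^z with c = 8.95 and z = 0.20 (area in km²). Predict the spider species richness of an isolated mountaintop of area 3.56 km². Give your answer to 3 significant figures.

S = 8.95 × 3.56^0.2
ln S = ln 8.95 + 0.2 × ln 3.56 = 2.1917 + 0.2 × 1.2698 = 2.4456
S = e^2.4456 ≈ 11.54

11.5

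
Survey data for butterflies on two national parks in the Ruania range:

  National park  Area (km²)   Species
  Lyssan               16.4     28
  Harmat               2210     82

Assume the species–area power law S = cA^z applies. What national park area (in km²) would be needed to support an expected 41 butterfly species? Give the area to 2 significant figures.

z = ln(82/28) / ln(2210/16.4) = 1.0745 / 4.9035 = 0.2191
c = 28 / 16.4^0.2191 = 28 / 1.846 = 15.17
A = (41/15.17)^(1/0.2191) ⇒ ln A = ln(2.703)/0.2191 = 4.5376
A = e^4.5376 ≈ 93.47 km²

93 km²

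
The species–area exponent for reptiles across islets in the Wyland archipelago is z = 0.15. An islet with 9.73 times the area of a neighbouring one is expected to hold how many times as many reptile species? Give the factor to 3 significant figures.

S₂/S₁ = (A₂/A₁)^z = 9.73^0.15
ln(S₂/S₁) = 0.15 × ln 9.73 = 0.15 × 2.2752 = 0.3413
S₂/S₁ = e^0.3413 ≈ 1.407

1.41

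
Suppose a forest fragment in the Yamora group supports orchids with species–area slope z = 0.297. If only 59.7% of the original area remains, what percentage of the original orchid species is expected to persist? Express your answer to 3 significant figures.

85.8%

S_new/S_old = (A_new/A_old)^z = 0.597^0.297
= exp(0.297 × ln 0.597) = exp(0.297 × -0.5158) = exp(-0.1532) ≈ 0.858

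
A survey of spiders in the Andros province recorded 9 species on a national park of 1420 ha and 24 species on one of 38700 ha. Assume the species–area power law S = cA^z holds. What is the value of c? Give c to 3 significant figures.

z = ln(S₂/S₁) / ln(A₂/A₁) = ln(24/9) / ln(38700/1420) = 0.9808 / 3.3052 = 0.2968
c = S₁ / A₁^z = 9 / 1420^0.2968 = 9 / 8.619 = 1.044

1.04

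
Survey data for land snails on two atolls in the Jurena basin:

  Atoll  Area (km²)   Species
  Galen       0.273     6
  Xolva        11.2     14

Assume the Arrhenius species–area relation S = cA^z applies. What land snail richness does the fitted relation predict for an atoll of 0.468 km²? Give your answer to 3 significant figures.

z = ln(14/6) / ln(11.2/0.273) = 0.8473 / 3.7142 = 0.2281
c = 6 / 0.273^0.2281 = 6 / 0.7437 = 8.068
S₃ = 8.068 × 0.468^0.2281 = 8.068 × 0.841 ≈ 6.785

6.79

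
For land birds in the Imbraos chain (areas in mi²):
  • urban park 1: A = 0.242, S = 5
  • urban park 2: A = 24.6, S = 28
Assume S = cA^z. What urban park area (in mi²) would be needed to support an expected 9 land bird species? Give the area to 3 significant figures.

1.17 mi²

z = ln(28/5) / ln(24.6/0.242) = 1.7228 / 4.6216 = 0.3728
c = 5 / 0.242^0.3728 = 5 / 0.5893 = 8.485
A = (9/8.485)^(1/0.3728) ⇒ ln A = ln(1.061)/0.3728 = 0.1580
A = e^0.1580 ≈ 1.171 mi²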